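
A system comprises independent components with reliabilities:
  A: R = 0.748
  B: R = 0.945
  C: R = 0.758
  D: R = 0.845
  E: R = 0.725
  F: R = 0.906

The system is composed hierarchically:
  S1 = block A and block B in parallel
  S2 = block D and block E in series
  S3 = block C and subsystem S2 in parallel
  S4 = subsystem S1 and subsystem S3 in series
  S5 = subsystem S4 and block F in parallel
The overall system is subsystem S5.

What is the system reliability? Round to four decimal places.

Parallel (A and B): 1 − (1 − 0.748000)(1 − 0.945000) = 0.986140
Series (D and E): 0.845000 × 0.725000 = 0.612625
Parallel (C and [0.612625]): 1 − (1 − 0.758000)(1 − 0.612625) = 0.906255
Series ([0.986140] and [0.906255]): 0.986140 × 0.906255 = 0.893694
Parallel ([0.893694] and F): 1 − (1 − 0.893694)(1 − 0.906000) = 0.9900

0.9900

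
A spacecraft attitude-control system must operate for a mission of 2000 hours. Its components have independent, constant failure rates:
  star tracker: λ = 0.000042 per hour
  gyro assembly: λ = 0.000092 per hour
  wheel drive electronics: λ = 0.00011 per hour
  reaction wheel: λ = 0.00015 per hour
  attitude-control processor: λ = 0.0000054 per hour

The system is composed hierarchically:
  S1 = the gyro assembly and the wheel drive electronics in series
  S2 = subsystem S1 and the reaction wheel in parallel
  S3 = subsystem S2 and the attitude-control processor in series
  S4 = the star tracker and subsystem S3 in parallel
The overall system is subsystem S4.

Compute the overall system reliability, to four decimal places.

0.9923

R(star tracker) = exp(−0.000042 × 2000) = 0.919431
R(gyro assembly) = exp(−0.000092 × 2000) = 0.831936
R(wheel drive electronics) = exp(−0.00011 × 2000) = 0.802519
R(reaction wheel) = exp(−0.00015 × 2000) = 0.740818
R(attitude-control processor) = exp(−0.0000054 × 2000) = 0.989258
Series (gyro assembly and wheel drive electronics): 0.831936 × 0.802519 = 0.667644
Parallel ([0.667644] and reaction wheel): 1 − (1 − 0.667644)(1 − 0.740818) = 0.913859
Series ([0.913859] and attitude-control processor): 0.913859 × 0.989258 = 0.904042
Parallel (star tracker and [0.904042]): 1 − (1 − 0.919431)(1 − 0.904042) = 0.9923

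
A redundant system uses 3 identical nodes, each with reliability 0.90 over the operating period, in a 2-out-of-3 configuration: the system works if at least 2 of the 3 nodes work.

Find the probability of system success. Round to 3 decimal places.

0.972

R = Σ_{i=2}^{3} C(3,i) p^i (1−p)^{3−i} with p = 0.90
C(3,2)·0.90^2·0.10^1 = 0.24300
C(3,3)·0.90^3·0.10^0 = 0.72900
Sum = 0.972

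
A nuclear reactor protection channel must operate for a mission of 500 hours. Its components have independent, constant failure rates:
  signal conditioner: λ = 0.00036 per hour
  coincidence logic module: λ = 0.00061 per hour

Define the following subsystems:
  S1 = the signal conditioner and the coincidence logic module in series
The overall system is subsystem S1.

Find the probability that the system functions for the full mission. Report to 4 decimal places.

0.6157

R(signal conditioner) = exp(−0.00036 × 500) = 0.835270
R(coincidence logic module) = exp(−0.00061 × 500) = 0.737123
Series (signal conditioner and coincidence logic module): 0.835270 × 0.737123 = 0.6157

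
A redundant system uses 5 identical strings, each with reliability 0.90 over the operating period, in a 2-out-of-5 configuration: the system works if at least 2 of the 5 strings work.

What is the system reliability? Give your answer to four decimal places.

R = Σ_{i=2}^{5} C(5,i) p^i (1−p)^{5−i} with p = 0.90
C(5,2)·0.90^2·0.10^3 = 0.008100
C(5,3)·0.90^3·0.10^2 = 0.072900
C(5,4)·0.90^4·0.10^1 = 0.328050
C(5,5)·0.90^5·0.10^0 = 0.590490
Sum = 0.9995

0.9995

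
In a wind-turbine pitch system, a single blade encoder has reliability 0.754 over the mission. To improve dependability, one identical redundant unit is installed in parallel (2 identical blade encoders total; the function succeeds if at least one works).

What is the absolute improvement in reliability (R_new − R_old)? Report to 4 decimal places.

R_before = 0.754
R_after = 1 − (1 − 0.754)^2 = 0.9395
ΔR = 0.9395 − 0.754 = 0.1855

0.1855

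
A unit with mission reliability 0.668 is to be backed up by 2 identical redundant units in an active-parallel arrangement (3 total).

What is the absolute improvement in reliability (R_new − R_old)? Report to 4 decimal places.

0.2954

R_before = 0.668
R_after = 1 − (1 − 0.668)^3 = 0.9634
ΔR = 0.9634 − 0.668 = 0.2954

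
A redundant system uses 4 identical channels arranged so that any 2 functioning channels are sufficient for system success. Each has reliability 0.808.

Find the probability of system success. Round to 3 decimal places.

0.976

R = Σ_{i=2}^{4} C(4,i) p^i (1−p)^{4−i} with p = 0.808
C(4,2)·0.808^2·0.192^2 = 0.14440
C(4,3)·0.808^3·0.192^1 = 0.40513
C(4,4)·0.808^4·0.192^0 = 0.42623
Sum = 0.976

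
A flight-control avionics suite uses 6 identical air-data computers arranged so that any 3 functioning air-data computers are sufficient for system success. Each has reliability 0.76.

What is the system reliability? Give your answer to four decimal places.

0.9674

R = Σ_{i=3}^{6} C(6,i) p^i (1−p)^{6−i} with p = 0.76
C(6,3)·0.76^3·0.24^3 = 0.121368
C(6,4)·0.76^4·0.24^2 = 0.288249
C(6,5)·0.76^5·0.24^1 = 0.365116
C(6,6)·0.76^6·0.24^0 = 0.192700
Sum = 0.9674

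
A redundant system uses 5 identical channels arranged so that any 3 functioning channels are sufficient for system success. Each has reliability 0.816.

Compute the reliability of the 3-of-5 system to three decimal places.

0.954

R = Σ_{i=3}^{5} C(5,i) p^i (1−p)^{5−i} with p = 0.816
C(5,3)·0.816^3·0.184^2 = 0.18395
C(5,4)·0.816^4·0.184^1 = 0.40790
C(5,5)·0.816^5·0.184^0 = 0.36179
Sum = 0.954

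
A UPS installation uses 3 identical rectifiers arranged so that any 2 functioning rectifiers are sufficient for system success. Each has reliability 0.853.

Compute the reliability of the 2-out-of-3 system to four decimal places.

0.9415

R = Σ_{i=2}^{3} C(3,i) p^i (1−p)^{3−i} with p = 0.853
C(3,2)·0.853^2·0.147^1 = 0.320876
C(3,3)·0.853^3·0.147^0 = 0.620650
Sum = 0.9415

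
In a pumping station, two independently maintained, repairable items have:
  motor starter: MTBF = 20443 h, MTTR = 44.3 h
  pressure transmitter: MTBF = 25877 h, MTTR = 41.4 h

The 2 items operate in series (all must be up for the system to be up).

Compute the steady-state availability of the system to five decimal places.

0.99624

A(motor starter) = MTBF/(MTBF+MTTR) = 20443/(20443+44.3) = 0.997838
A(pressure transmitter) = MTBF/(MTBF+MTTR) = 25877/(25877+41.4) = 0.998403
Series availability: 0.997838 × 0.998403 = 0.99624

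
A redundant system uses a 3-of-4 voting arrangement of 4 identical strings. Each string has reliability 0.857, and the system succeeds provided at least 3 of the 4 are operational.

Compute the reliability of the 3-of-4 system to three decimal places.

R = Σ_{i=3}^{4} C(4,i) p^i (1−p)^{4−i} with p = 0.857
C(4,3)·0.857^3·0.143^1 = 0.36003
C(4,4)·0.857^4·0.143^0 = 0.53942
Sum = 0.899

0.899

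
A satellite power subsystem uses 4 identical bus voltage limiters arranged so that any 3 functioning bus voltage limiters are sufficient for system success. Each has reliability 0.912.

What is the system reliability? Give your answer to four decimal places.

R = Σ_{i=3}^{4} C(4,i) p^i (1−p)^{4−i} with p = 0.912
C(4,3)·0.912^3·0.088^1 = 0.267010
C(4,4)·0.912^4·0.088^0 = 0.691798
Sum = 0.9588

0.9588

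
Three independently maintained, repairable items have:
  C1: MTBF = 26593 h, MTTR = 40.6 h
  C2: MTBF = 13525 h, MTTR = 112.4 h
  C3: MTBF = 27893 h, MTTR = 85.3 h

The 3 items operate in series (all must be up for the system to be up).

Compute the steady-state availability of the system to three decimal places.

A(C1) = MTBF/(MTBF+MTTR) = 26593/(26593+40.6) = 0.998476
A(C2) = MTBF/(MTBF+MTTR) = 13525/(13525+112.4) = 0.991758
A(C3) = MTBF/(MTBF+MTTR) = 27893/(27893+85.3) = 0.996951
Series availability: 0.998476 × 0.991758 × 0.996951 = 0.987

0.987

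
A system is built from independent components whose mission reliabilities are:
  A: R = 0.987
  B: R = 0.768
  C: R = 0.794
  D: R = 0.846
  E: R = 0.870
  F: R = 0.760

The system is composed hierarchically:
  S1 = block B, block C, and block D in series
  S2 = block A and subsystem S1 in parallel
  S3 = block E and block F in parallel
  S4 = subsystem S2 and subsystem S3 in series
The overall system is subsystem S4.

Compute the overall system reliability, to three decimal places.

Series (B, C, and D): 0.76800 × 0.79400 × 0.84600 = 0.51588
Parallel (A and [0.51588]): 1 − (1 − 0.98700)(1 − 0.51588) = 0.99371
Parallel (E and F): 1 − (1 − 0.87000)(1 − 0.76000) = 0.96880
Series ([0.99371] and [0.96880]): 0.99371 × 0.96880 = 0.963

0.963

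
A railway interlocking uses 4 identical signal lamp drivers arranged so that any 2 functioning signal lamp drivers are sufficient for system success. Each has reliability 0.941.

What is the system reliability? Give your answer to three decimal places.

0.999

R = Σ_{i=2}^{4} C(4,i) p^i (1−p)^{4−i} with p = 0.941
C(4,2)·0.941^2·0.059^2 = 0.01849
C(4,3)·0.941^3·0.059^1 = 0.19664
C(4,4)·0.941^4·0.059^0 = 0.78408
Sum = 0.999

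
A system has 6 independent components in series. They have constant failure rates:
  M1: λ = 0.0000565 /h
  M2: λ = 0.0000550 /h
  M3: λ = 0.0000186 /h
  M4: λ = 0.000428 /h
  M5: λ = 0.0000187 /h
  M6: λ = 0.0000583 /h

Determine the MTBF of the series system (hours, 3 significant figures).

Series of exponential components: λ_sys = Σ λ_i
λ_sys = 0.0000565 + 0.0000550 + 0.0000186 + 0.000428 + 0.0000187 + 0.0000583 = 6.3510e-04 /h
MTBF = 1 / λ_sys = 1570 h

1570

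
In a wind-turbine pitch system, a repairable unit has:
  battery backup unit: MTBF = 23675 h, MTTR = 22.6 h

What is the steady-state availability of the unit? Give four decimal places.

A(battery backup unit) = MTBF/(MTBF+MTTR) = 23675/(23675+22.6) = 0.9990

0.9990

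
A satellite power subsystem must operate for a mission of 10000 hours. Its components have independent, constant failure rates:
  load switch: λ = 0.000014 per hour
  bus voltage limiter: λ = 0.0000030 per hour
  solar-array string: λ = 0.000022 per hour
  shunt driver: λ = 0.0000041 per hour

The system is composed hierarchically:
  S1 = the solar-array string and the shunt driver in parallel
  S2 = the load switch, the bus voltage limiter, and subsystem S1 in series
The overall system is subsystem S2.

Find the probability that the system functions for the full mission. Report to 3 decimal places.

0.837

R(load switch) = exp(−0.000014 × 10000) = 0.86936
R(bus voltage limiter) = exp(−0.0000030 × 10000) = 0.97045
R(solar-array string) = exp(−0.000022 × 10000) = 0.80252
R(shunt driver) = exp(−0.0000041 × 10000) = 0.95983
Parallel (solar-array string and shunt driver): 1 − (1 − 0.80252)(1 − 0.95983) = 0.99207
Series (load switch, bus voltage limiter, and [0.99207]): 0.86936 × 0.97045 × 0.99207 = 0.837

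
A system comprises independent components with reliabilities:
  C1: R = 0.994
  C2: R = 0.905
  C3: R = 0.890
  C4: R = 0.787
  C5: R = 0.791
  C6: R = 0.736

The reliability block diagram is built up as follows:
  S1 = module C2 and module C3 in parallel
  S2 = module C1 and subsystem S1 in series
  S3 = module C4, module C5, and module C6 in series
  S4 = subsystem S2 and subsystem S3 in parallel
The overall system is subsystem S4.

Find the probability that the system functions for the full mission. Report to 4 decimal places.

Parallel (C2 and C3): 1 − (1 − 0.905000)(1 − 0.890000) = 0.989550
Series (C1 and [0.989550]): 0.994000 × 0.989550 = 0.983613
Series (C4, C5, and C6): 0.787000 × 0.791000 × 0.736000 = 0.458173
Parallel ([0.983613] and [0.458173]): 1 − (1 − 0.983613)(1 − 0.458173) = 0.9911

0.9911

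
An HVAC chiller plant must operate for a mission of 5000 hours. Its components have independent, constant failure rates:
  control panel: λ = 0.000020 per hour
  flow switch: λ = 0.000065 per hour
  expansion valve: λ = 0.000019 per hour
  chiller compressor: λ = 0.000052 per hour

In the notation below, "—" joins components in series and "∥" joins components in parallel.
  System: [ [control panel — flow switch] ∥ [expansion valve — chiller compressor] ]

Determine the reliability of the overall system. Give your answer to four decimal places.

R(control panel) = exp(−0.000020 × 5000) = 0.904837
R(flow switch) = exp(−0.000065 × 5000) = 0.722527
R(expansion valve) = exp(−0.000019 × 5000) = 0.909373
R(chiller compressor) = exp(−0.000052 × 5000) = 0.771052
Series (control panel and flow switch): 0.904837 × 0.722527 = 0.653769
Series (expansion valve and chiller compressor): 0.909373 × 0.771052 = 0.701174
Parallel ([0.653769] and [0.701174]): 1 − (1 − 0.653769)(1 − 0.701174) = 0.8965

0.8965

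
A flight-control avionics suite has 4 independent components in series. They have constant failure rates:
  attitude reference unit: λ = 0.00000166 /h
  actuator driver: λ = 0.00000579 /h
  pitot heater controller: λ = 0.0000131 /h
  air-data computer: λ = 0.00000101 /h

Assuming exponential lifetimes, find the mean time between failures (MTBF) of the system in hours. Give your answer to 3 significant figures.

46400

Series of exponential components: λ_sys = Σ λ_i
λ_sys = 0.00000166 + 0.00000579 + 0.0000131 + 0.00000101 = 2.1560e-05 /h
MTBF = 1 / λ_sys = 46400 h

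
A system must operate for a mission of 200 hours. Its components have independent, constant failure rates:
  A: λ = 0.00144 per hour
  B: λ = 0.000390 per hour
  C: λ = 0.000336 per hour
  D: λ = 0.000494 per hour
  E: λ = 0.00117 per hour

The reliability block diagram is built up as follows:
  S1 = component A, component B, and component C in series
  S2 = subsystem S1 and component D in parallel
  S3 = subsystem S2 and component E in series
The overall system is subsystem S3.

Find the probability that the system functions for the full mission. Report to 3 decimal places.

R(A) = exp(−0.00144 × 200) = 0.74976
R(B) = exp(−0.000390 × 200) = 0.92496
R(C) = exp(−0.000336 × 200) = 0.93501
R(D) = exp(−0.000494 × 200) = 0.90592
R(E) = exp(−0.00117 × 200) = 0.79136
Series (A, B, and C): 0.74976 × 0.92496 × 0.93501 = 0.64843
Parallel ([0.64843] and D): 1 − (1 − 0.64843)(1 − 0.90592) = 0.96692
Series ([0.96692] and E): 0.96692 × 0.79136 = 0.765

0.765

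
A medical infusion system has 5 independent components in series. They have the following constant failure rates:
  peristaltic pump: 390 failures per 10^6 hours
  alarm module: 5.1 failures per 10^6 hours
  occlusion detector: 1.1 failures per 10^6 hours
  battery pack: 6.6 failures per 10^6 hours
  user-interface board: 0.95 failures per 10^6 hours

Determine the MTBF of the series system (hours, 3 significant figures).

2480

Series of exponential components: λ_sys = Σ λ_i
λ_sys = 0.00039 + 0.0000051 + 0.0000011 + 0.0000066 + 0.00000095 = 4.0375e-04 /h
MTBF = 1 / λ_sys = 2480 h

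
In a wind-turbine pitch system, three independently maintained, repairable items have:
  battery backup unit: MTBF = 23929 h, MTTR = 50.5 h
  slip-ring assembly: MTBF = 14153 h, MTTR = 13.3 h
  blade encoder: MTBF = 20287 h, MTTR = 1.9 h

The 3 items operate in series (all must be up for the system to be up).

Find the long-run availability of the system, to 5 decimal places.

A(battery backup unit) = MTBF/(MTBF+MTTR) = 23929/(23929+50.5) = 0.997894
A(slip-ring assembly) = MTBF/(MTBF+MTTR) = 14153/(14153+13.3) = 0.999061
A(blade encoder) = MTBF/(MTBF+MTTR) = 20287/(20287+1.9) = 0.999906
Series availability: 0.997894 × 0.999061 × 0.999906 = 0.99686

0.99686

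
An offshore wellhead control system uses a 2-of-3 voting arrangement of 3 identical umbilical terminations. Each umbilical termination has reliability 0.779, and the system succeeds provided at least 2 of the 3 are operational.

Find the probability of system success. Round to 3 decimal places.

0.875

R = Σ_{i=2}^{3} C(3,i) p^i (1−p)^{3−i} with p = 0.779
C(3,2)·0.779^2·0.221^1 = 0.40234
C(3,3)·0.779^3·0.221^0 = 0.47273
Sum = 0.875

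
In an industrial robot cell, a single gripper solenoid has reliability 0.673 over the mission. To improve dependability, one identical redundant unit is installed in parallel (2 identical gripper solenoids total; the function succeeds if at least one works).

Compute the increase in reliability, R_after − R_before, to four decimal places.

0.2201

R_before = 0.673
R_after = 1 − (1 − 0.673)^2 = 0.8931
ΔR = 0.8931 − 0.673 = 0.2201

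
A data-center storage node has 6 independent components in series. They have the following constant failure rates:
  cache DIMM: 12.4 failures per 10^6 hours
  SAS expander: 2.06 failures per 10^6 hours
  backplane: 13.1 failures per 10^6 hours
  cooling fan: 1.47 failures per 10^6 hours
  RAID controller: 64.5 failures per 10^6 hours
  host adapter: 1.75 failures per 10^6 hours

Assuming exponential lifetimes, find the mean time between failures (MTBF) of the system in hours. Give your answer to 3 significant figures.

10500

Series of exponential components: λ_sys = Σ λ_i
λ_sys = 0.0000124 + 0.00000206 + 0.0000131 + 0.00000147 + 0.0000645 + 0.00000175 = 9.5280e-05 /h
MTBF = 1 / λ_sys = 10500 h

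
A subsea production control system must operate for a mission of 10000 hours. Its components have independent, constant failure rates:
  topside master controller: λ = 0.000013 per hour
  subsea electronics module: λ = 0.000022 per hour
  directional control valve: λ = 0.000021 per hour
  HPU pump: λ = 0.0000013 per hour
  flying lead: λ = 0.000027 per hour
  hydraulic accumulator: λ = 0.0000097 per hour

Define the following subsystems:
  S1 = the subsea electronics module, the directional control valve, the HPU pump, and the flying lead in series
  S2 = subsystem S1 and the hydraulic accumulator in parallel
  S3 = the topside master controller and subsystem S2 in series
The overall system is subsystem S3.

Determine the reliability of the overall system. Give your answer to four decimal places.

R(topside master controller) = exp(−0.000013 × 10000) = 0.878095
R(subsea electronics module) = exp(−0.000022 × 10000) = 0.802519
R(directional control valve) = exp(−0.000021 × 10000) = 0.810584
R(HPU pump) = exp(−0.0000013 × 10000) = 0.987084
R(flying lead) = exp(−0.000027 × 10000) = 0.763379
R(hydraulic accumulator) = exp(−0.0000097 × 10000) = 0.907556
Series (subsea electronics module, directional control valve, HPU pump, and flying lead): 0.802519 × 0.810584 × 0.987084 × 0.763379 = 0.490171
Parallel ([0.490171] and hydraulic accumulator): 1 − (1 − 0.490171)(1 − 0.907556) = 0.952869
Series (topside master controller and [0.952869]): 0.878095 × 0.952869 = 0.8367

0.8367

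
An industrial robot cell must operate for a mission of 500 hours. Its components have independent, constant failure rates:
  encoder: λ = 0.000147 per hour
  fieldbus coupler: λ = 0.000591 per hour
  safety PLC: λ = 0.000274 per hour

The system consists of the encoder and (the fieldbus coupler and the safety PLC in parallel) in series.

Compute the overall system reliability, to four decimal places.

0.8987

R(encoder) = exp(−0.000147 × 500) = 0.929136
R(fieldbus coupler) = exp(−0.000591 × 500) = 0.744159
R(safety PLC) = exp(−0.000274 × 500) = 0.871970
Parallel (fieldbus coupler and safety PLC): 1 − (1 − 0.744159)(1 − 0.871970) = 0.967245
Series (encoder and [0.967245]): 0.929136 × 0.967245 = 0.8987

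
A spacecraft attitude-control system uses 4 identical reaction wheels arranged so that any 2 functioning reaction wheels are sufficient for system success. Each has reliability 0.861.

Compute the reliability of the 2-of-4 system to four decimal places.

R = Σ_{i=2}^{4} C(4,i) p^i (1−p)^{4−i} with p = 0.861
C(4,2)·0.861^2·0.139^2 = 0.085938
C(4,3)·0.861^3·0.139^1 = 0.354882
C(4,4)·0.861^4·0.139^0 = 0.549557
Sum = 0.9904

0.9904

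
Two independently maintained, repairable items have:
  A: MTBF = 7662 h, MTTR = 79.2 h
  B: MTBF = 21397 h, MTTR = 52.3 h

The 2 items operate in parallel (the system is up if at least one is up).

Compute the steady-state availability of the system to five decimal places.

0.99998

A(A) = MTBF/(MTBF+MTTR) = 7662/(7662+79.2) = 0.989769
A(B) = MTBF/(MTBF+MTTR) = 21397/(21397+52.3) = 0.997562
Parallel availability: 1 − (1 − 0.989769)(1 − 0.997562) = 0.99998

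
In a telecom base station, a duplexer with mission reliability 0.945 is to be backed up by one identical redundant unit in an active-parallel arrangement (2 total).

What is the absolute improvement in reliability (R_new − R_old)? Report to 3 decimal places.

R_before = 0.945
R_after = 1 − (1 − 0.945)^2 = 0.997
ΔR = 0.997 − 0.945 = 0.052

0.052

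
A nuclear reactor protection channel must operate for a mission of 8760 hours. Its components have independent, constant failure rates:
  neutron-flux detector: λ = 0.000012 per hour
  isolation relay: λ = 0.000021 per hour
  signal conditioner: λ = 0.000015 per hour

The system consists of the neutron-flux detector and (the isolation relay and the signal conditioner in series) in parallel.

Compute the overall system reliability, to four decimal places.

0.9730

R(neutron-flux detector) = exp(−0.000012 × 8760) = 0.900216
R(isolation relay) = exp(−0.000021 × 8760) = 0.831969
R(signal conditioner) = exp(−0.000015 × 8760) = 0.876867
Series (isolation relay and signal conditioner): 0.831969 × 0.876867 = 0.729526
Parallel (neutron-flux detector and [0.729526]): 1 − (1 − 0.900216)(1 − 0.729526) = 0.9730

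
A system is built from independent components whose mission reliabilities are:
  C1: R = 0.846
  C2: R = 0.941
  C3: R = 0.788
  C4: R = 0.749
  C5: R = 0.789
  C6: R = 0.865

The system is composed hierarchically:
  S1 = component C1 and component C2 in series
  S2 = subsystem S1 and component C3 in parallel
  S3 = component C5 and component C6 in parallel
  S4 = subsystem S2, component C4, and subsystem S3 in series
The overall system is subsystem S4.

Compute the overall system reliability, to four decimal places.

0.6962

Series (C1 and C2): 0.846000 × 0.941000 = 0.796086
Parallel ([0.796086] and C3): 1 − (1 − 0.796086)(1 − 0.788000) = 0.956770
Parallel (C5 and C6): 1 − (1 − 0.789000)(1 − 0.865000) = 0.971515
Series ([0.956770], C4, and [0.971515]): 0.956770 × 0.749000 × 0.971515 = 0.6962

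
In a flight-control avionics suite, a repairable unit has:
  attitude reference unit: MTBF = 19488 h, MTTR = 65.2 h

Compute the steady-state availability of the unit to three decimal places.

A(attitude reference unit) = MTBF/(MTBF+MTTR) = 19488/(19488+65.2) = 0.997

0.997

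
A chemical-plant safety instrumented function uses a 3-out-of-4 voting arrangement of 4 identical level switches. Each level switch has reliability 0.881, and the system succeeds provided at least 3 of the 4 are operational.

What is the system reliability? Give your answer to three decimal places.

R = Σ_{i=3}^{4} C(4,i) p^i (1−p)^{4−i} with p = 0.881
C(4,3)·0.881^3·0.119^1 = 0.32549
C(4,4)·0.881^4·0.119^0 = 0.60243
Sum = 0.928

0.928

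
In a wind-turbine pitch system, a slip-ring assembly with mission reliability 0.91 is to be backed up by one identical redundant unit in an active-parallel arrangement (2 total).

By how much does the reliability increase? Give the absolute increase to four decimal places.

R_before = 0.91
R_after = 1 − (1 − 0.91)^2 = 0.9919
ΔR = 0.9919 − 0.91 = 0.0819

0.0819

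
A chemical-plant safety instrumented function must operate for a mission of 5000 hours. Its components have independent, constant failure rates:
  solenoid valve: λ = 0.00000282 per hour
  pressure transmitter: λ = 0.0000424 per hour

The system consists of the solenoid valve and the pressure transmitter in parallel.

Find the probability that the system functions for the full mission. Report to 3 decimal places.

0.997

R(solenoid valve) = exp(−0.00000282 × 5000) = 0.98600
R(pressure transmitter) = exp(−0.0000424 × 5000) = 0.80896
Parallel (solenoid valve and pressure transmitter): 1 − (1 − 0.98600)(1 − 0.80896) = 0.997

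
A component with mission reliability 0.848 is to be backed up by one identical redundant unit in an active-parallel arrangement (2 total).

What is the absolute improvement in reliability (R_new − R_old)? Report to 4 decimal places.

0.1289

R_before = 0.848
R_after = 1 − (1 − 0.848)^2 = 0.9769
ΔR = 0.9769 − 0.848 = 0.1289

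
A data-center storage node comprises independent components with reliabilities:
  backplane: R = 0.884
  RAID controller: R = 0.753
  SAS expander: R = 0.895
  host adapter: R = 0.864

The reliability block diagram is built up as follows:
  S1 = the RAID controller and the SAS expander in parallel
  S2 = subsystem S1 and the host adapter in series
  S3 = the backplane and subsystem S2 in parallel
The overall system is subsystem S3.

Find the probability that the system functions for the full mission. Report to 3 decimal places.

Parallel (RAID controller and SAS expander): 1 − (1 − 0.75300)(1 − 0.89500) = 0.97407
Series ([0.97407] and host adapter): 0.97407 × 0.86400 = 0.84160
Parallel (backplane and [0.84160]): 1 − (1 − 0.88400)(1 − 0.84160) = 0.982

0.982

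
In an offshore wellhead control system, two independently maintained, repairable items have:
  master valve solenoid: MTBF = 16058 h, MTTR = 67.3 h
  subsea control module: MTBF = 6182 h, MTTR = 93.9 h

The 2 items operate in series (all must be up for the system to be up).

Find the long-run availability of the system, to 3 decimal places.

0.981

A(master valve solenoid) = MTBF/(MTBF+MTTR) = 16058/(16058+67.3) = 0.995826
A(subsea control module) = MTBF/(MTBF+MTTR) = 6182/(6182+93.9) = 0.985038
Series availability: 0.995826 × 0.985038 = 0.981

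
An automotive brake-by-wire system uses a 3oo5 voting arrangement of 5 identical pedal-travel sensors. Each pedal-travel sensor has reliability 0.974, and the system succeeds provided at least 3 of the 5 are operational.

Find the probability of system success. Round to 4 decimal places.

0.9998

R = Σ_{i=3}^{5} C(5,i) p^i (1−p)^{5−i} with p = 0.974
C(5,3)·0.974^3·0.026^2 = 0.006246
C(5,4)·0.974^4·0.026^1 = 0.116998
C(5,5)·0.974^5·0.026^0 = 0.876587
Sum = 0.9998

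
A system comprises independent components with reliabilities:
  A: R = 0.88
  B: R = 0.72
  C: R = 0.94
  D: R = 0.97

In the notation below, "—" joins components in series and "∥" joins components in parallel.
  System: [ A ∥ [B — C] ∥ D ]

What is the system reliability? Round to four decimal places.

0.9988

Series (B and C): 0.720000 × 0.940000 = 0.676800
Parallel (A, [0.676800], and D): 1 − (1 − 0.880000)(1 − 0.676800)(1 − 0.970000) = 0.9988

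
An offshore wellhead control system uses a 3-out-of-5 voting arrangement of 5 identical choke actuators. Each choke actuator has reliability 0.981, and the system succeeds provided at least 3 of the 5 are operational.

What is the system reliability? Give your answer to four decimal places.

0.9999

R = Σ_{i=3}^{5} C(5,i) p^i (1−p)^{5−i} with p = 0.981
C(5,3)·0.981^3·0.019^2 = 0.003408
C(5,4)·0.981^4·0.019^1 = 0.087983
C(5,5)·0.981^5·0.019^0 = 0.908542
Sum = 0.9999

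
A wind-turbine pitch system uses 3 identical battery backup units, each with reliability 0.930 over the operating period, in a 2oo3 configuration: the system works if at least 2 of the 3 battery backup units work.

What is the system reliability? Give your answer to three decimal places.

R = Σ_{i=2}^{3} C(3,i) p^i (1−p)^{3−i} with p = 0.930
C(3,2)·0.930^2·0.070^1 = 0.18163
C(3,3)·0.930^3·0.070^0 = 0.80436
Sum = 0.986

0.986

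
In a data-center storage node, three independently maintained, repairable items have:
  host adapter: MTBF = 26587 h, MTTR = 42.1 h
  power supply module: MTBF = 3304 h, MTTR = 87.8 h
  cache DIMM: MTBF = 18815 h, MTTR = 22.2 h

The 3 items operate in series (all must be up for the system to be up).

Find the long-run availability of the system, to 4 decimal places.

0.9714

A(host adapter) = MTBF/(MTBF+MTTR) = 26587/(26587+42.1) = 0.998419
A(power supply module) = MTBF/(MTBF+MTTR) = 3304/(3304+87.8) = 0.974114
A(cache DIMM) = MTBF/(MTBF+MTTR) = 18815/(18815+22.2) = 0.998821
Series availability: 0.998419 × 0.974114 × 0.998821 = 0.9714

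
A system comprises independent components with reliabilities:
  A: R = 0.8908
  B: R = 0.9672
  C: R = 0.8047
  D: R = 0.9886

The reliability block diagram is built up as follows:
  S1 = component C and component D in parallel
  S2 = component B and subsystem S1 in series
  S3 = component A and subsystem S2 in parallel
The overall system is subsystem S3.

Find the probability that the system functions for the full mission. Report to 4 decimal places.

Parallel (C and D): 1 − (1 − 0.804700)(1 − 0.988600) = 0.997774
Series (B and [0.997774]): 0.967200 × 0.997774 = 0.965047
Parallel (A and [0.965047]): 1 − (1 − 0.890800)(1 − 0.965047) = 0.9962

0.9962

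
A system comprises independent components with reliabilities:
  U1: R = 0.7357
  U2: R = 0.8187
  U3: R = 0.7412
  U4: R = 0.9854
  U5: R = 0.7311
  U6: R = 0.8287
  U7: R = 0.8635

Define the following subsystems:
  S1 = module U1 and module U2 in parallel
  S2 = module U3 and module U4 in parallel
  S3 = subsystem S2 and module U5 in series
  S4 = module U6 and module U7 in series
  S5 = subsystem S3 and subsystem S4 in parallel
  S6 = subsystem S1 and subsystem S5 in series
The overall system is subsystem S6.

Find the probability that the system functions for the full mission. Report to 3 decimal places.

0.879

Parallel (U1 and U2): 1 − (1 − 0.73570)(1 − 0.81870) = 0.95208
Parallel (U3 and U4): 1 − (1 − 0.74120)(1 − 0.98540) = 0.99622
Series ([0.99622] and U5): 0.99622 × 0.73110 = 0.72834
Series (U6 and U7): 0.82870 × 0.86350 = 0.71558
Parallel ([0.72834] and [0.71558]): 1 − (1 − 0.72834)(1 − 0.71558) = 0.92273
Series ([0.95208] and [0.92273]): 0.95208 × 0.92273 = 0.879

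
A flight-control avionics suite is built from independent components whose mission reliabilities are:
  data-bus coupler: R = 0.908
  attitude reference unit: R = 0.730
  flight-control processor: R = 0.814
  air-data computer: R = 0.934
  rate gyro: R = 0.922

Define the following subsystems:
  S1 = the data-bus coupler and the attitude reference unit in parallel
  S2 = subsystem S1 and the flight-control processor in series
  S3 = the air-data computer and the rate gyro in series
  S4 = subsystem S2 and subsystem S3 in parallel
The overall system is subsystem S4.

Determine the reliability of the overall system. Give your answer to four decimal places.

Parallel (data-bus coupler and attitude reference unit): 1 − (1 − 0.908000)(1 − 0.730000) = 0.975160
Series ([0.975160] and flight-control processor): 0.975160 × 0.814000 = 0.793780
Series (air-data computer and rate gyro): 0.934000 × 0.922000 = 0.861148
Parallel ([0.793780] and [0.861148]): 1 − (1 − 0.793780)(1 − 0.861148) = 0.9714

0.9714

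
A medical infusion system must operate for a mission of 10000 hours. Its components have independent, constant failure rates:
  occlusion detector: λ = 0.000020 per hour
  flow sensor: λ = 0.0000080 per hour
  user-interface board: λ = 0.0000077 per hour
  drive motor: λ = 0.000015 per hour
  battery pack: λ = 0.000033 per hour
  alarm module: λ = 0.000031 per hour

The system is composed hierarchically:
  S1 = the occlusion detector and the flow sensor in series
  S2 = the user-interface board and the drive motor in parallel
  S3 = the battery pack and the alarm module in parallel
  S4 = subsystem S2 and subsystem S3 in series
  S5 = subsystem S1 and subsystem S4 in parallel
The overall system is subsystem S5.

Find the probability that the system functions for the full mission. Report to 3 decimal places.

0.979

R(occlusion detector) = exp(−0.000020 × 10000) = 0.81873
R(flow sensor) = exp(−0.0000080 × 10000) = 0.92312
R(user-interface board) = exp(−0.0000077 × 10000) = 0.92589
R(drive motor) = exp(−0.000015 × 10000) = 0.86071
R(battery pack) = exp(−0.000033 × 10000) = 0.71892
R(alarm module) = exp(−0.000031 × 10000) = 0.73345
Series (occlusion detector and flow sensor): 0.81873 × 0.92312 = 0.75579
Parallel (user-interface board and drive motor): 1 − (1 − 0.92589)(1 − 0.86071) = 0.98968
Parallel (battery pack and alarm module): 1 − (1 − 0.71892)(1 − 0.73345) = 0.92508
Series ([0.98968] and [0.92508]): 0.98968 × 0.92508 = 0.91553
Parallel ([0.75579] and [0.91553]): 1 − (1 − 0.75579)(1 − 0.91553) = 0.979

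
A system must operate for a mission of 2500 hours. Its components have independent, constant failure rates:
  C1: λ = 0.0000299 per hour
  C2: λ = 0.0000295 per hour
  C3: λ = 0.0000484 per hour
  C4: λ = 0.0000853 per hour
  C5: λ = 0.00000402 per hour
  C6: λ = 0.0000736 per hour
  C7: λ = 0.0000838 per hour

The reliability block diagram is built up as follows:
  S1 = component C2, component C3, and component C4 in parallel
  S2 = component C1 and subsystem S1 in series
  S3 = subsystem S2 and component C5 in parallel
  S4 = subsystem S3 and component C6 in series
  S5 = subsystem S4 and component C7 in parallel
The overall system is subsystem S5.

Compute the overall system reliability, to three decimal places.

R(C1) = exp(−0.0000299 × 2500) = 0.92798
R(C2) = exp(−0.0000295 × 2500) = 0.92890
R(C3) = exp(−0.0000484 × 2500) = 0.88603
R(C4) = exp(−0.0000853 × 2500) = 0.80795
R(C5) = exp(−0.00000402 × 2500) = 0.99000
R(C6) = exp(−0.0000736 × 2500) = 0.83194
R(C7) = exp(−0.0000838 × 2500) = 0.81099
Parallel (C2, C3, and C4): 1 − (1 − 0.92890)(1 − 0.88603)(1 − 0.80795) = 0.99844
Series (C1 and [0.99844]): 0.92798 × 0.99844 = 0.92653
Parallel ([0.92653] and C5): 1 − (1 − 0.92653)(1 − 0.99000) = 0.99927
Series ([0.99927] and C6): 0.99927 × 0.83194 = 0.83133
Parallel ([0.83133] and C7): 1 − (1 − 0.83133)(1 − 0.81099) = 0.968

0.968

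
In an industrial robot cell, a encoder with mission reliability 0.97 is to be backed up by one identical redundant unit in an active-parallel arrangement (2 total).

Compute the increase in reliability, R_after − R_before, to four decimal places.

0.0291

R_before = 0.97
R_after = 1 − (1 − 0.97)^2 = 0.9991
ΔR = 0.9991 − 0.97 = 0.0291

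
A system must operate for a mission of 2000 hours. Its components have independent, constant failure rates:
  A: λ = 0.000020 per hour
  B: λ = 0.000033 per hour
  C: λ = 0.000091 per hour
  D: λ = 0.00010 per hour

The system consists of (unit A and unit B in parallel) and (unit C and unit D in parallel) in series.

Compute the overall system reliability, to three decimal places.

R(A) = exp(−0.000020 × 2000) = 0.96079
R(B) = exp(−0.000033 × 2000) = 0.93613
R(C) = exp(−0.000091 × 2000) = 0.83360
R(D) = exp(−0.00010 × 2000) = 0.81873
Parallel (A and B): 1 − (1 − 0.96079)(1 − 0.93613) = 0.99750
Parallel (C and D): 1 − (1 − 0.83360)(1 − 0.81873) = 0.96984
Series ([0.99750] and [0.96984]): 0.99750 × 0.96984 = 0.967

0.967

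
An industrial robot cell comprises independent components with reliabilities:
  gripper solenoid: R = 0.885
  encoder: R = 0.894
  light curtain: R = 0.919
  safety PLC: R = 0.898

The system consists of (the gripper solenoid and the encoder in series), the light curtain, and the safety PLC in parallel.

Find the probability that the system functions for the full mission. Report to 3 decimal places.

0.998

Series (gripper solenoid and encoder): 0.88500 × 0.89400 = 0.79119
Parallel ([0.79119], light curtain, and safety PLC): 1 − (1 − 0.79119)(1 − 0.91900)(1 − 0.89800) = 0.998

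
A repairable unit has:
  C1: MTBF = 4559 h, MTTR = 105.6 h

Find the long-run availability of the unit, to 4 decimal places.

A(C1) = MTBF/(MTBF+MTTR) = 4559/(4559+105.6) = 0.9774

0.9774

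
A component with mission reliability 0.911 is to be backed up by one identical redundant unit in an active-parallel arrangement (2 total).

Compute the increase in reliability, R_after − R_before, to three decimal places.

R_before = 0.911
R_after = 1 − (1 − 0.911)^2 = 0.992
ΔR = 0.992 − 0.911 = 0.081

0.081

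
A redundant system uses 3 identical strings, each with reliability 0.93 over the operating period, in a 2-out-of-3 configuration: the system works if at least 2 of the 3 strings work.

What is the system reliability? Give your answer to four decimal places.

0.9860

R = Σ_{i=2}^{3} C(3,i) p^i (1−p)^{3−i} with p = 0.93
C(3,2)·0.93^2·0.07^1 = 0.181629
C(3,3)·0.93^3·0.07^0 = 0.804357
Sum = 0.9860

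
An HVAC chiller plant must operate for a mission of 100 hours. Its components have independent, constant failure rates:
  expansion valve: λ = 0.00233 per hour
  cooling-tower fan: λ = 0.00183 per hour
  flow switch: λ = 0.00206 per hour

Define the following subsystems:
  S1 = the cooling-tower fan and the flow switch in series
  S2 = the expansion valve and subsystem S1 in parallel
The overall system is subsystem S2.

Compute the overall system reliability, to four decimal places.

R(expansion valve) = exp(−0.00233 × 100) = 0.792154
R(cooling-tower fan) = exp(−0.00183 × 100) = 0.832768
R(flow switch) = exp(−0.00206 × 100) = 0.813833
Series (cooling-tower fan and flow switch): 0.832768 × 0.813833 = 0.677734
Parallel (expansion valve and [0.677734]): 1 − (1 − 0.792154)(1 − 0.677734) = 0.9330

0.9330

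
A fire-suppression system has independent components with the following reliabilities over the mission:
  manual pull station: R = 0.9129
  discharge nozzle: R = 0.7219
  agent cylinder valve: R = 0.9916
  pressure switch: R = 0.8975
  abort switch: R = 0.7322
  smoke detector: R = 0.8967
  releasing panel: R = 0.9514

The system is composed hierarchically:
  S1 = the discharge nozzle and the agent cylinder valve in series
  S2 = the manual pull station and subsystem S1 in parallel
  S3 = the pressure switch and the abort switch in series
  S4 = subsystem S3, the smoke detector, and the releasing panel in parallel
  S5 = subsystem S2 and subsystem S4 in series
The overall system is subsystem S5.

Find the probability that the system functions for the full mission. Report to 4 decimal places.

0.9736

Series (discharge nozzle and agent cylinder valve): 0.721900 × 0.991600 = 0.715836
Parallel (manual pull station and [0.715836]): 1 − (1 − 0.912900)(1 − 0.715836) = 0.975249
Series (pressure switch and abort switch): 0.897500 × 0.732200 = 0.657150
Parallel ([0.657150], smoke detector, and releasing panel): 1 − (1 − 0.657150)(1 − 0.896700)(1 − 0.951400) = 0.998279
Series ([0.975249] and [0.998279]): 0.975249 × 0.998279 = 0.9736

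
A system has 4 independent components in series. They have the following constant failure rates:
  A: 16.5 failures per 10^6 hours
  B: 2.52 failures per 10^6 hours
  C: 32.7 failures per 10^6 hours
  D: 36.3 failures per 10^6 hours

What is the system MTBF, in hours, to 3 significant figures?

Series of exponential components: λ_sys = Σ λ_i
λ_sys = 0.0000165 + 0.00000252 + 0.0000327 + 0.0000363 = 8.8020e-05 /h
MTBF = 1 / λ_sys = 11400 h

11400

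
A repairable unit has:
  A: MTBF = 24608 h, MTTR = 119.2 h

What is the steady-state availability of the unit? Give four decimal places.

A(A) = MTBF/(MTBF+MTTR) = 24608/(24608+119.2) = 0.9952

0.9952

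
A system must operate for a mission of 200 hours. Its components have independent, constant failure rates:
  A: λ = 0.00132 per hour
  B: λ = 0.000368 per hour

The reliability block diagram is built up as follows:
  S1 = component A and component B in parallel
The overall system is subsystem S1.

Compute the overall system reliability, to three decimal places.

0.984

R(A) = exp(−0.00132 × 200) = 0.76797
R(B) = exp(−0.000368 × 200) = 0.92904
Parallel (A and B): 1 − (1 − 0.76797)(1 − 0.92904) = 0.984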